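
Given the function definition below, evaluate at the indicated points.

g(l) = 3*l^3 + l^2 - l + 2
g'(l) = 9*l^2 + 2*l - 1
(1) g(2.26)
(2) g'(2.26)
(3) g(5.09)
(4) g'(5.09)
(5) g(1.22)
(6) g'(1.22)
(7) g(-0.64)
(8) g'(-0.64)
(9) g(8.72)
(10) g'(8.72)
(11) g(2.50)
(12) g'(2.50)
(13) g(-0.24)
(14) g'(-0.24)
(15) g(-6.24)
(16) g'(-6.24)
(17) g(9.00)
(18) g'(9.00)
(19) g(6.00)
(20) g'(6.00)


(1) = 39.48
(2) = 49.49
(3) = 418.43
(4) = 242.35
(5) = 7.72
(6) = 14.84
(7) = 2.26
(8) = 1.41
(9) = 2058.48
(10) = 700.79
(11) = 52.62
(12) = 60.25
(13) = 2.26
(14) = -0.96
(15) = -681.73
(16) = 336.96
(17) = 2261.00
(18) = 746.00
(19) = 680.00
(20) = 335.00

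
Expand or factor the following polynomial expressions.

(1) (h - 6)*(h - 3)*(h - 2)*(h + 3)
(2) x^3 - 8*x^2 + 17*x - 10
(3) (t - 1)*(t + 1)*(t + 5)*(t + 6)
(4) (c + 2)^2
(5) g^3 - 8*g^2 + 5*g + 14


(1) = h^4 - 8*h^3 + 3*h^2 + 72*h - 108
(2) = (x - 5)*(x - 2)*(x - 1)
(3) = t^4 + 11*t^3 + 29*t^2 - 11*t - 30
(4) = c^2 + 4*c + 4
(5) = (g - 7)*(g - 2)*(g + 1)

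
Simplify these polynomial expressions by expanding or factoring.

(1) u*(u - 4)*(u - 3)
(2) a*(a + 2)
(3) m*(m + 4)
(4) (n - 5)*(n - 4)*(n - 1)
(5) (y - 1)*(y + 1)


(1) = u^3 - 7*u^2 + 12*u
(2) = a^2 + 2*a
(3) = m^2 + 4*m
(4) = n^3 - 10*n^2 + 29*n - 20
(5) = y^2 - 1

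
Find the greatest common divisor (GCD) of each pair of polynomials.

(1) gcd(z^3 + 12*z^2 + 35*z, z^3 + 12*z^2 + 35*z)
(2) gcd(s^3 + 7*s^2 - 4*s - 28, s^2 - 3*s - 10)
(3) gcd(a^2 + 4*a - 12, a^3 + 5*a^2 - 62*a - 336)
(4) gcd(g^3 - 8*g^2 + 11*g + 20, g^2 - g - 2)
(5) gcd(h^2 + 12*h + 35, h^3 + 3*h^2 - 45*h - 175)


(1) = gcd(z*(z + 5)*(z + 7), z*(z + 5)*(z + 7)) = z^3 + 12*z^2 + 35*z
(2) = gcd((s - 2)*(s + 2)*(s + 7), (s - 5)*(s + 2)) = s + 2
(3) = gcd((a - 2)*(a + 6), (a - 8)*(a + 6)*(a + 7)) = a + 6
(4) = g + 1
(5) = gcd((h + 5)*(h + 7), (h - 7)*(h + 5)^2) = h + 5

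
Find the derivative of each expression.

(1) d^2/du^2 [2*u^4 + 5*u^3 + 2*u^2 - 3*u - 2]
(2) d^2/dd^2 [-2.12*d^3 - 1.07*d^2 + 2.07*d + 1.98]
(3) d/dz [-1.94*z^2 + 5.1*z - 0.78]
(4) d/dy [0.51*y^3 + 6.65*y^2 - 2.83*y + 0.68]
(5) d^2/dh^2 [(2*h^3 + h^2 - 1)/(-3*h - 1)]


(1) = 24*u^2 + 30*u + 4
(2) = -12.72*d - 2.14
(3) = 5.1 - 3.88*z
(4) = 1.53*y^2 + 13.3*y - 2.83
(5) = 4*(-9*h^3 - 9*h^2 - 3*h + 4)/(27*h^3 + 27*h^2 + 9*h + 1)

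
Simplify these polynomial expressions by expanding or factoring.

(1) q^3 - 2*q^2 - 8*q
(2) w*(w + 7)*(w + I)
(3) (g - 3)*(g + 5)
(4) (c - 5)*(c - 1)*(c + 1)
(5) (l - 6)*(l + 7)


(1) = q*(q - 4)*(q + 2)
(2) = w^3 + 7*w^2 + I*w^2 + 7*I*w
(3) = g^2 + 2*g - 15
(4) = c^3 - 5*c^2 - c + 5
(5) = l^2 + l - 42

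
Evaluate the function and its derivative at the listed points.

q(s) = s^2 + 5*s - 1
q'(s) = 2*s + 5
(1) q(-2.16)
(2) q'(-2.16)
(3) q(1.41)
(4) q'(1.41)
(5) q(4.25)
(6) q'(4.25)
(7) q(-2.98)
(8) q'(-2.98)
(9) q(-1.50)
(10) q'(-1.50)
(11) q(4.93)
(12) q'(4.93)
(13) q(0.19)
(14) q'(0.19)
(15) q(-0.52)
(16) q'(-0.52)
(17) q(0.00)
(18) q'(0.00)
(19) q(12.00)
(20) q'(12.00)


(1) = -7.13
(2) = 0.68
(3) = 8.04
(4) = 7.82
(5) = 38.31
(6) = 13.50
(7) = -7.02
(8) = -0.96
(9) = -6.25
(10) = 2.00
(11) = 47.95
(12) = 14.86
(13) = -0.01
(14) = 5.38
(15) = -3.33
(16) = 3.96
(17) = -1.00
(18) = 5.00
(19) = 203.00
(20) = 29.00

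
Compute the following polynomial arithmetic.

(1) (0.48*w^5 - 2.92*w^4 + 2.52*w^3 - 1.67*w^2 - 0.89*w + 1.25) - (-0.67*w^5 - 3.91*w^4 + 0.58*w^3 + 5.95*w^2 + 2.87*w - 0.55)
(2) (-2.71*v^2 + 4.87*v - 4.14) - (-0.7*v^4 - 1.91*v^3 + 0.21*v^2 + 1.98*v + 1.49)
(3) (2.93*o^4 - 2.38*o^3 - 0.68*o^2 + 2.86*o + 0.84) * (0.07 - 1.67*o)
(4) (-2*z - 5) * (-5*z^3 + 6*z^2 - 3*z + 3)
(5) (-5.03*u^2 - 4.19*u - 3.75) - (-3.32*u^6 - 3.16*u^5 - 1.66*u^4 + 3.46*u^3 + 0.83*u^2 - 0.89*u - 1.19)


(1) = 1.15*w^5 + 0.99*w^4 + 1.94*w^3 - 7.62*w^2 - 3.76*w + 1.8
(2) = 0.7*v^4 + 1.91*v^3 - 2.92*v^2 + 2.89*v - 5.63
(3) = -4.8931*o^5 + 4.1797*o^4 + 0.969*o^3 - 4.8238*o^2 - 1.2026*o + 0.0588
(4) = 10*z^4 + 13*z^3 - 24*z^2 + 9*z - 15
(5) = 3.32*u^6 + 3.16*u^5 + 1.66*u^4 - 3.46*u^3 - 5.86*u^2 - 3.3*u - 2.56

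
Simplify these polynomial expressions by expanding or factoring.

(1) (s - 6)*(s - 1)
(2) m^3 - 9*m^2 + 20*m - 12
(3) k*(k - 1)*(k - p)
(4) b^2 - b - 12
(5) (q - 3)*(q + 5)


(1) = s^2 - 7*s + 6
(2) = (m - 6)*(m - 2)*(m - 1)
(3) = k^3 - k^2*p - k^2 + k*p
(4) = (b - 4)*(b + 3)
(5) = q^2 + 2*q - 15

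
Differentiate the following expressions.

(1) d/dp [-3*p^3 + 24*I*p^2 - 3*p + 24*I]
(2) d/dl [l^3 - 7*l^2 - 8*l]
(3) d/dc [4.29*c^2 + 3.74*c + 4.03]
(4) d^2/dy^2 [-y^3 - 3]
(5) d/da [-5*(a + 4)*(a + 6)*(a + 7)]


(1) = -9*p^2 + 48*I*p - 3
(2) = 3*l^2 - 14*l - 8
(3) = 8.58*c + 3.74
(4) = -6*y
(5) = -15*a^2 - 170*a - 470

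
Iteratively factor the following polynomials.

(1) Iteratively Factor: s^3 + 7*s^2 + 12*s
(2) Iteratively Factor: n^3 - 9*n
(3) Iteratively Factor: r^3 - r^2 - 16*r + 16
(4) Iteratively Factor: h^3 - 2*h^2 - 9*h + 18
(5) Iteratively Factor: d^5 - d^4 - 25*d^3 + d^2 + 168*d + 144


(1) = (s + 3)*(s^2 + 4*s) = (s + 3)*(s + 4)*(s)
(2) = (n - 3)*(n^2 + 3*n) = (n - 3)*(n + 3)*(n)
(3) = (r + 4)*(r^2 - 5*r + 4) = (r - 4)*(r + 4)*(r - 1)
(4) = (h - 3)*(h^2 + h - 6) = (h - 3)*(h + 3)*(h - 2)
(5) = (d + 3)*(d^4 - 4*d^3 - 13*d^2 + 40*d + 48) = (d - 4)*(d + 3)*(d^3 - 13*d - 12) = (d - 4)*(d + 3)^2*(d^2 - 3*d - 4) = (d - 4)^2*(d + 3)^2*(d + 1)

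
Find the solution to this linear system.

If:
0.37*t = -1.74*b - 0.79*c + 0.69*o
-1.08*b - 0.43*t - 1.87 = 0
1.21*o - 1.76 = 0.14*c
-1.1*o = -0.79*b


Then:
b = 2.21
c = 1.15
o = 1.59
t = -9.90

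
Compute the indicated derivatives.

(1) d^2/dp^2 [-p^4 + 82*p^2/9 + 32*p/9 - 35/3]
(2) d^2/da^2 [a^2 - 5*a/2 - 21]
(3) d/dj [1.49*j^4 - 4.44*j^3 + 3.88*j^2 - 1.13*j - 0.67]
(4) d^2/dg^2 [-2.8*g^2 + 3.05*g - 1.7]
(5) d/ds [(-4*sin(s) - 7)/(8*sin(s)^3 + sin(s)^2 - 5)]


(1) = 164/9 - 12*p^2
(2) = 2
(3) = 5.96*j^3 - 13.32*j^2 + 7.76*j - 1.13
(4) = -5.60000000000000
(5) = 2*(32*sin(s)^3 + 86*sin(s)^2 + 7*sin(s) + 10)*cos(s)/(8*sin(s)^3 + sin(s)^2 - 5)^2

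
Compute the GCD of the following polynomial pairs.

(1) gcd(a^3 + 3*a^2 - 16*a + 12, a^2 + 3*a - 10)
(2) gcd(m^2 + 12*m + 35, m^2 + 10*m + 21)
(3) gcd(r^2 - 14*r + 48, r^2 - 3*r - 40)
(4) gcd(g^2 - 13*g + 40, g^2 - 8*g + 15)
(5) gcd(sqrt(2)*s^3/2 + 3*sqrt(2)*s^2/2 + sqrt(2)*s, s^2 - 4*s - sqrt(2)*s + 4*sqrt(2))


(1) = gcd((a - 2)*(a - 1)*(a + 6), (a - 2)*(a + 5)) = a - 2
(2) = gcd((m + 5)*(m + 7), (m + 3)*(m + 7)) = m + 7
(3) = r - 8
(4) = g - 5
(5) = gcd(s*(s + 2)*(sqrt(2)*s/2 + sqrt(2)/2), (s - 4)*(s - sqrt(2))) = 1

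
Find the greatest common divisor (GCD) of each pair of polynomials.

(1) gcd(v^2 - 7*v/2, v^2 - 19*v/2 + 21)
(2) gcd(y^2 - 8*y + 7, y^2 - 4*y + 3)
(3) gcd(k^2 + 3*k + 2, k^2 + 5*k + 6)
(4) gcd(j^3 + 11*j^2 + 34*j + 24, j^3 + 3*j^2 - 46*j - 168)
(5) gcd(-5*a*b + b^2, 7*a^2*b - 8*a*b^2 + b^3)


(1) = v - 7/2
(2) = gcd((y - 7)*(y - 1), (y - 3)*(y - 1)) = y - 1
(3) = gcd((k + 1)*(k + 2), (k + 2)*(k + 3)) = k + 2
(4) = j^2 + 10*j + 24
(5) = b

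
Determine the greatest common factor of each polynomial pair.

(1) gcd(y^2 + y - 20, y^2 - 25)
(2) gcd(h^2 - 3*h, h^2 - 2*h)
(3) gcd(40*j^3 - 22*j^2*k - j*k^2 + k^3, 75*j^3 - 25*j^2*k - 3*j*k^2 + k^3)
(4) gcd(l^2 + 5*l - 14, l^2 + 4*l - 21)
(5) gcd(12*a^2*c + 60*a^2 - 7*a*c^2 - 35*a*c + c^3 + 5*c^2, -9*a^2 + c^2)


(1) = y + 5
(2) = gcd(h*(h - 3), h*(h - 2)) = h
(3) = 5*j + k
(4) = l + 7
(5) = 3*a - c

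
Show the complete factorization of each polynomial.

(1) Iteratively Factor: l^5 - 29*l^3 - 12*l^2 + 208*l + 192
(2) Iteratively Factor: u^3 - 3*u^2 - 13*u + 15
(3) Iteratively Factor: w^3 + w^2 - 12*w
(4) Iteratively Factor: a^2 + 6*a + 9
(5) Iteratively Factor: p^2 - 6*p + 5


(1) = (l - 4)*(l^4 + 4*l^3 - 13*l^2 - 64*l - 48) = (l - 4)*(l + 3)*(l^3 + l^2 - 16*l - 16) = (l - 4)*(l + 1)*(l + 3)*(l^2 - 16) = (l - 4)^2*(l + 1)*(l + 3)*(l + 4)
(2) = (u + 3)*(u^2 - 6*u + 5) = (u - 5)*(u + 3)*(u - 1)
(3) = (w + 4)*(w^2 - 3*w) = (w - 3)*(w + 4)*(w)
(4) = (a + 3)*(a + 3)
(5) = (p - 1)*(p - 5)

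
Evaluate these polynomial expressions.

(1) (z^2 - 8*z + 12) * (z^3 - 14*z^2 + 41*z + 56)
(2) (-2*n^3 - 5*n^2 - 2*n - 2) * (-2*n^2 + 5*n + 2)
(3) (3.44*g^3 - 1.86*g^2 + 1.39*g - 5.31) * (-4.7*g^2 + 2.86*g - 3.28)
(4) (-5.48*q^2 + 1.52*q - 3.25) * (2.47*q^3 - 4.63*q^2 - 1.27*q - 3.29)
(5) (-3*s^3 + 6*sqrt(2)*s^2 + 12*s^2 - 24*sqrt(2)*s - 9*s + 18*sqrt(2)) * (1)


(1) = z^5 - 22*z^4 + 165*z^3 - 440*z^2 + 44*z + 672
(2) = 4*n^5 - 25*n^3 - 16*n^2 - 14*n - 4
(3) = -16.168*g^5 + 18.5804*g^4 - 23.1358*g^3 + 35.0332*g^2 - 19.7458*g + 17.4168
(4) = -13.5356*q^5 + 29.1268*q^4 - 8.1055*q^3 + 31.1463*q^2 - 0.8733*q + 10.6925
(5) = -3*s^3 + 6*sqrt(2)*s^2 + 12*s^2 - 24*sqrt(2)*s - 9*s + 18*sqrt(2)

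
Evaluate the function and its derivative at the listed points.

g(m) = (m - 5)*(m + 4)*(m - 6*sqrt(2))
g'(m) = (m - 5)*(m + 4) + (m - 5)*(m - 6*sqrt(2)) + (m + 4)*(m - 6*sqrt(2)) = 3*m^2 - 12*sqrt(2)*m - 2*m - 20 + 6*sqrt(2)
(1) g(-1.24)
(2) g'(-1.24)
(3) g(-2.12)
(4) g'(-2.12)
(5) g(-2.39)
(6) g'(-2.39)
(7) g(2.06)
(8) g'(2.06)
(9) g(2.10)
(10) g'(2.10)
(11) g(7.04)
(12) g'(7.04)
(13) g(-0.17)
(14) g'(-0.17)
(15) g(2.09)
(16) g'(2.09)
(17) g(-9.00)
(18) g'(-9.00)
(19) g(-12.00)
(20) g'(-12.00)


(1) = 167.49
(2) = 16.62
(3) = 141.96
(4) = 42.19
(5) = 129.39
(6) = 50.96
(7) = 114.48
(8) = -37.86
(9) = 112.96
(10) = -38.12
(11) = -32.55
(12) = 3.62
(13) = 171.38
(14) = -8.20
(15) = 113.34
(16) = -38.06
(17) = -1223.97
(18) = 402.22
(19) = -2786.00
(20) = 648.13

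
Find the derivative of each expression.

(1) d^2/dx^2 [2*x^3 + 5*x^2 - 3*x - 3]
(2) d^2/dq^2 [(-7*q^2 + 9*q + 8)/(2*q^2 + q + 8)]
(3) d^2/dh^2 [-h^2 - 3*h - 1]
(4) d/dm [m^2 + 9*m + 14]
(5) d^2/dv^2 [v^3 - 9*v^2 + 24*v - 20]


(1) = 12*x + 10
(2) = 4*(25*q^3 + 216*q^2 - 192*q - 320)/(8*q^6 + 12*q^5 + 102*q^4 + 97*q^3 + 408*q^2 + 192*q + 512)
(3) = -2
(4) = 2*m + 9
(5) = 6*v - 18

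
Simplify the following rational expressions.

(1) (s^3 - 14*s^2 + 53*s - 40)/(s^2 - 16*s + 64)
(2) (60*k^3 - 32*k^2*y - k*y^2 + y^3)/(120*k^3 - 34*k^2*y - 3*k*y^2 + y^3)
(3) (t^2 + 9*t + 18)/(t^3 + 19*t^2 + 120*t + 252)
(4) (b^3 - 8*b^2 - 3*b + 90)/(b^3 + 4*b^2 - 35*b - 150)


(1) = (s^2 - 6*s + 5)/(s - 8)
(2) = (-2*k + y)/(-4*k + y)
(3) = (t + 3)/(t^2 + 13*t + 42)
(4) = (b^2 - 2*b - 15)/(b^2 + 10*b + 25)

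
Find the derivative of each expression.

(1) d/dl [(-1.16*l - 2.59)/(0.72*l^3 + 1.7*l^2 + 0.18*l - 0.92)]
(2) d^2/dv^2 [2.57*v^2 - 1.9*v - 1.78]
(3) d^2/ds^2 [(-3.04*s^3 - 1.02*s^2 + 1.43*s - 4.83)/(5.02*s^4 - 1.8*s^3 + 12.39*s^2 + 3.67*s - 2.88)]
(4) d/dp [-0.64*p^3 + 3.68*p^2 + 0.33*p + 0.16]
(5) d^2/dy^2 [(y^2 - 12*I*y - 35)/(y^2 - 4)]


(1) = (1.6704*l^3 + 7.5664*l^2 + 8.806*l + 1.5334)/(0.5184*l^6 + 2.448*l^5 + 3.1492*l^4 - 0.7128*l^3 - 3.0956*l^2 - 0.3312*l + 0.8464)
(2) = 5.14000000000000
(3) = (-153.218432*s^9 - 154.226448*s^8 + 1622.227056*s^7 - 1872.324664*s^6 + 920.955204*s^5 - 6149.929512*s^4 + 2106.927802*s^3 - 5209.850394*s^2 - 1012.653954*s - 461.500806)/(126.506008*s^12 - 136.08216*s^11 + 985.493268*s^10 - 400.111836*s^9 + 2015.61885*s^8 + 732.444696*s^7 + 510.994929*s^6 + 1684.458369*s^5 - 586.640187*s^4 - 781.102961*s^3 + 191.931552*s^2 + 91.321344*s - 23.887872)
(4) = -1.92*p^2 + 7.36*p + 0.33
(5) = 2*(-12*I*y^3 - 93*y^2 - 144*I*y - 124)/(y^6 - 12*y^4 + 48*y^2 - 64)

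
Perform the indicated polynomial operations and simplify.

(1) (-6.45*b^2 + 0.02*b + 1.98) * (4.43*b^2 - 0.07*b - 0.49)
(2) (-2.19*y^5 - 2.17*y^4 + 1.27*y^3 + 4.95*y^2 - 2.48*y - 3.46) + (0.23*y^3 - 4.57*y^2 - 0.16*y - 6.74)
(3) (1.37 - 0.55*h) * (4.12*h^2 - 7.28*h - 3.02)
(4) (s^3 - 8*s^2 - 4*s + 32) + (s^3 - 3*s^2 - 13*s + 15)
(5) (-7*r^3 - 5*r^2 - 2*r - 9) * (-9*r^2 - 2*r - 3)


(1) = -28.5735*b^4 + 0.5401*b^3 + 11.9305*b^2 - 0.1484*b - 0.9702
(2) = -2.19*y^5 - 2.17*y^4 + 1.5*y^3 + 0.38*y^2 - 2.64*y - 10.2
(3) = -2.266*h^3 + 9.6484*h^2 - 8.3126*h - 4.1374
(4) = 2*s^3 - 11*s^2 - 17*s + 47
(5) = 63*r^5 + 59*r^4 + 49*r^3 + 100*r^2 + 24*r + 27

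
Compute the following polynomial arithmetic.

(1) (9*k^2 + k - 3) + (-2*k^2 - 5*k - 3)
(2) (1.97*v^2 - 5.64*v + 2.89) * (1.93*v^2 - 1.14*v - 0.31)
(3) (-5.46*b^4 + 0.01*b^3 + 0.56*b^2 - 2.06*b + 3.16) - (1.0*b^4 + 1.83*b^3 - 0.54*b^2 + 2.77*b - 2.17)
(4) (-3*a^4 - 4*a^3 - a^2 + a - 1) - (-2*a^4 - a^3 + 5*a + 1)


(1) = 7*k^2 - 4*k - 6
(2) = 3.8021*v^4 - 13.131*v^3 + 11.3966*v^2 - 1.5462*v - 0.8959
(3) = -6.46*b^4 - 1.82*b^3 + 1.1*b^2 - 4.83*b + 5.33
(4) = -a^4 - 3*a^3 - a^2 - 4*a - 2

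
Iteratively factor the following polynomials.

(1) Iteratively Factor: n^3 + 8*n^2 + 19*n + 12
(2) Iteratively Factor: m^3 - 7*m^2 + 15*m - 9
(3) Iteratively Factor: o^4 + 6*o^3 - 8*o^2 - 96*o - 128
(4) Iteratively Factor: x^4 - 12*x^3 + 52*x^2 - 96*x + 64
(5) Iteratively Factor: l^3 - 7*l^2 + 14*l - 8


(1) = (n + 4)*(n^2 + 4*n + 3) = (n + 3)*(n + 4)*(n + 1)
(2) = (m - 3)*(m^2 - 4*m + 3) = (m - 3)*(m - 1)*(m - 3)
(3) = (o + 4)*(o^3 + 2*o^2 - 16*o - 32) = (o + 2)*(o + 4)*(o^2 - 16) = (o - 4)*(o + 2)*(o + 4)*(o + 4)
(4) = (x - 4)*(x^3 - 8*x^2 + 20*x - 16) = (x - 4)*(x - 2)*(x^2 - 6*x + 8) = (x - 4)^2*(x - 2)*(x - 2)
(5) = (l - 1)*(l^2 - 6*l + 8) = (l - 2)*(l - 1)*(l - 4)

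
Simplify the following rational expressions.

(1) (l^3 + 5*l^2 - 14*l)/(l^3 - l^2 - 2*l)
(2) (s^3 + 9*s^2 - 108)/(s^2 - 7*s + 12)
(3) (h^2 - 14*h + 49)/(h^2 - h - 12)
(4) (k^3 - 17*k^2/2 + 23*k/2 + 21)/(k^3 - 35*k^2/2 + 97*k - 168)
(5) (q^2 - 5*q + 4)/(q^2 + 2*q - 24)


(1) = (l + 7)/(l + 1)
(2) = (s^2 + 12*s + 36)/(s - 4)
(3) = (h^2 - 14*h + 49)/(h^2 - h - 12)
(4) = (k + 1)/(k - 8)
(5) = (q - 1)/(q + 6)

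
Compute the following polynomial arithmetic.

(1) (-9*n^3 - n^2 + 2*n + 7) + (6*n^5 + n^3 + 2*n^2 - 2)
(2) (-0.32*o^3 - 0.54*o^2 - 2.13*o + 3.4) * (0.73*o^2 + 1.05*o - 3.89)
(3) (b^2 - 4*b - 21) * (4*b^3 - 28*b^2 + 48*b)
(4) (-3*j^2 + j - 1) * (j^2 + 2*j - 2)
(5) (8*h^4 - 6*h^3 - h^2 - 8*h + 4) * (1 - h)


(1) = 6*n^5 - 8*n^3 + n^2 + 2*n + 5
(2) = -0.2336*o^5 - 0.7302*o^4 - 0.8771*o^3 + 2.3461*o^2 + 11.8557*o - 13.226
(3) = 4*b^5 - 44*b^4 + 76*b^3 + 396*b^2 - 1008*b
(4) = -3*j^4 - 5*j^3 + 7*j^2 - 4*j + 2
(5) = -8*h^5 + 14*h^4 - 5*h^3 + 7*h^2 - 12*h + 4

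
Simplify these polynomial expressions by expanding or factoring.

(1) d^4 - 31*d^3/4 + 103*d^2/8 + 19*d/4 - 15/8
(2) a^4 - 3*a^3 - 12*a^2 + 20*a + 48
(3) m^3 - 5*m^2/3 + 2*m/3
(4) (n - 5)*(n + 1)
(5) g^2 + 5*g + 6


(1) = (d - 5)*(d - 3)*(d - 1/4)*(d + 1/2)
(2) = (a - 4)*(a - 3)*(a + 2)^2
(3) = m*(m - 1)*(m - 2/3)
(4) = n^2 - 4*n - 5
(5) = (g + 2)*(g + 3)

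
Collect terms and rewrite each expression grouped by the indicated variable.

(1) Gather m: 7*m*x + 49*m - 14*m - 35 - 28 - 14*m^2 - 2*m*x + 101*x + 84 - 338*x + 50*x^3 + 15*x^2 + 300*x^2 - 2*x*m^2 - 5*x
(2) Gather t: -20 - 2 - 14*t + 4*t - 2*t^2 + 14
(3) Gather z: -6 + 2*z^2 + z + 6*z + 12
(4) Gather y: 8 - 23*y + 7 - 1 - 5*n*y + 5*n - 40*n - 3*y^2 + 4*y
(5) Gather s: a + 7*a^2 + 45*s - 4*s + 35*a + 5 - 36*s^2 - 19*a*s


(1) = m^2*(-2*x - 14) + m*(5*x + 35) + 50*x^3 + 315*x^2 - 242*x + 21
(2) = -2*t^2 - 10*t - 8
(3) = 2*z^2 + 7*z + 6
(4) = -35*n - 3*y^2 + y*(-5*n - 19) + 14
(5) = 7*a^2 + 36*a - 36*s^2 + s*(41 - 19*a) + 5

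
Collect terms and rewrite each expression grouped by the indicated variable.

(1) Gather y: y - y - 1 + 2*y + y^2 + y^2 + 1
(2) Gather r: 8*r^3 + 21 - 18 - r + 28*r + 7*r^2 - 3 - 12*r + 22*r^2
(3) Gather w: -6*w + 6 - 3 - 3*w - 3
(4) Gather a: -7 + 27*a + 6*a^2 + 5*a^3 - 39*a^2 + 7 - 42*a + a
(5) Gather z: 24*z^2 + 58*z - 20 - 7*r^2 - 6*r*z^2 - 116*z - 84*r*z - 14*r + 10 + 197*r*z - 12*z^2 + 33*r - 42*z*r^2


(1) = 2*y^2 + 2*y
(2) = 8*r^3 + 29*r^2 + 15*r
(3) = -9*w
(4) = 5*a^3 - 33*a^2 - 14*a
(5) = -7*r^2 + 19*r + z^2*(12 - 6*r) + z*(-42*r^2 + 113*r - 58) - 10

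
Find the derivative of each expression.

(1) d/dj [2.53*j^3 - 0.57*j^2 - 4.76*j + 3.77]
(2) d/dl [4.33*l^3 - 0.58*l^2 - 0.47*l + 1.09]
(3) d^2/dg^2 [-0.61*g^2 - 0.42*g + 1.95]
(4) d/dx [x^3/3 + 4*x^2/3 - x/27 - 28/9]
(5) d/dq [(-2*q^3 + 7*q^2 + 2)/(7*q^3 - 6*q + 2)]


(1) = 7.59*j^2 - 1.14*j - 4.76
(2) = 12.99*l^2 - 1.16*l - 0.47
(3) = -1.22000000000000
(4) = x^2 + 8*x/3 - 1/27
(5) = (-49*q^4 + 24*q^3 - 96*q^2 + 28*q + 12)/(49*q^6 - 84*q^4 + 28*q^3 + 36*q^2 - 24*q + 4)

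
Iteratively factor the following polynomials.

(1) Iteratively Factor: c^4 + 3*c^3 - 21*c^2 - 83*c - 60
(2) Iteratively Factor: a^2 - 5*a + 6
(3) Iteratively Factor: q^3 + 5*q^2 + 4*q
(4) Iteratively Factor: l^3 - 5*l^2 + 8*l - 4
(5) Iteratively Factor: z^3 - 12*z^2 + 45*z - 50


(1) = (c + 4)*(c^3 - c^2 - 17*c - 15) = (c + 1)*(c + 4)*(c^2 - 2*c - 15) = (c - 5)*(c + 1)*(c + 4)*(c + 3)
(2) = (a - 3)*(a - 2)
(3) = (q + 1)*(q^2 + 4*q) = (q + 1)*(q + 4)*(q)
(4) = (l - 2)*(l^2 - 3*l + 2) = (l - 2)^2*(l - 1)
(5) = (z - 2)*(z^2 - 10*z + 25) = (z - 5)*(z - 2)*(z - 5)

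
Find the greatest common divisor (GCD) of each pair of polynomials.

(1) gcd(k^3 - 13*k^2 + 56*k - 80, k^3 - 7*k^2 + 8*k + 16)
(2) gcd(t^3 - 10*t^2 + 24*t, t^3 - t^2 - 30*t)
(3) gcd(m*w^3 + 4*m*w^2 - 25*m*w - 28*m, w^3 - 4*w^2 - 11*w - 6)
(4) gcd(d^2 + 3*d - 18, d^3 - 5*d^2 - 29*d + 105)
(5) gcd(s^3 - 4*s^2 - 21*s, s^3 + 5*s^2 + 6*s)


(1) = gcd((k - 5)*(k - 4)^2, (k - 4)^2*(k + 1)) = k^2 - 8*k + 16
(2) = t^2 - 6*t
(3) = gcd((w - 4)*(w + 7)*(m*w + m), (w - 6)*(w + 1)^2) = w + 1
(4) = gcd((d - 3)*(d + 6), (d - 7)*(d - 3)*(d + 5)) = d - 3
(5) = s^2 + 3*s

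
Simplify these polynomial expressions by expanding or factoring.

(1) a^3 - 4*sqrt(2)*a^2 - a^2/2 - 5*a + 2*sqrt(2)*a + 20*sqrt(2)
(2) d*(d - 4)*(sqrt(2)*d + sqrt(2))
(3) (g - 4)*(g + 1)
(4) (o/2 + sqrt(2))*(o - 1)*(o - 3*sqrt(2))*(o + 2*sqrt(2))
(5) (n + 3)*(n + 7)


(1) = (a - 5/2)*(a + 2)*(a - 4*sqrt(2))
(2) = sqrt(2)*d^3 - 3*sqrt(2)*d^2 - 4*sqrt(2)*d
(3) = g^2 - 3*g - 4
(4) = o^4/2 - o^3/2 + sqrt(2)*o^3/2 - 8*o^2 - sqrt(2)*o^2/2 - 12*sqrt(2)*o + 8*o + 12*sqrt(2)
(5) = n^2 + 10*n + 21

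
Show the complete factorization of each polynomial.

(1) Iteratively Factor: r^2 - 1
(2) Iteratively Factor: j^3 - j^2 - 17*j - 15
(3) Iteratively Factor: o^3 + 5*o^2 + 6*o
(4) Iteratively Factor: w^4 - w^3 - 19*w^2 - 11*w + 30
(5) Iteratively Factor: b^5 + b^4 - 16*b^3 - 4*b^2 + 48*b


(1) = (r + 1)*(r - 1)
(2) = (j + 3)*(j^2 - 4*j - 5) = (j - 5)*(j + 3)*(j + 1)
(3) = (o + 2)*(o^2 + 3*o) = o*(o + 2)*(o + 3)
(4) = (w - 5)*(w^3 + 4*w^2 + w - 6) = (w - 5)*(w - 1)*(w^2 + 5*w + 6) = (w - 5)*(w - 1)*(w + 2)*(w + 3)
(5) = (b)*(b^4 + b^3 - 16*b^2 - 4*b + 48) = b*(b + 4)*(b^3 - 3*b^2 - 4*b + 12) = b*(b + 2)*(b + 4)*(b^2 - 5*b + 6) = b*(b - 2)*(b + 2)*(b + 4)*(b - 3)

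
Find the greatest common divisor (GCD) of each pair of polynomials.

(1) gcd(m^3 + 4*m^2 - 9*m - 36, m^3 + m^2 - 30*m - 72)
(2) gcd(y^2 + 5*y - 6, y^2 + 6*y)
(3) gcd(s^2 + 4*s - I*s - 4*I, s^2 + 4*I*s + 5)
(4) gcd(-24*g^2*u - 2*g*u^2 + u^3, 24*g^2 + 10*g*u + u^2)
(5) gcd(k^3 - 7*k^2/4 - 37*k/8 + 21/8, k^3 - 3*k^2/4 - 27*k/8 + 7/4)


(1) = gcd((m - 3)*(m + 3)*(m + 4), (m - 6)*(m + 3)*(m + 4)) = m^2 + 7*m + 12
(2) = gcd((y - 1)*(y + 6), y*(y + 6)) = y + 6
(3) = s - I
(4) = 4*g + u
(5) = k^2 + 5*k/4 - 7/8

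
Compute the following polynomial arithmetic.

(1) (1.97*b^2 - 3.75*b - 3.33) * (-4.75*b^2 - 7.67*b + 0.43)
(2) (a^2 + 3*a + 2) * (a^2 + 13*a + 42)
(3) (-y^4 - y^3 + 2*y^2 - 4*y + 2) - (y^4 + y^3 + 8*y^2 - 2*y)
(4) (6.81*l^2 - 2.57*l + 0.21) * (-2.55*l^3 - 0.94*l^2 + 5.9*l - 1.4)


(1) = -9.3575*b^4 + 2.7026*b^3 + 45.4271*b^2 + 23.9286*b - 1.4319
(2) = a^4 + 16*a^3 + 83*a^2 + 152*a + 84
(3) = -2*y^4 - 2*y^3 - 6*y^2 - 2*y + 2
(4) = -17.3655*l^5 + 0.1521*l^4 + 42.0593*l^3 - 24.8944*l^2 + 4.837*l - 0.294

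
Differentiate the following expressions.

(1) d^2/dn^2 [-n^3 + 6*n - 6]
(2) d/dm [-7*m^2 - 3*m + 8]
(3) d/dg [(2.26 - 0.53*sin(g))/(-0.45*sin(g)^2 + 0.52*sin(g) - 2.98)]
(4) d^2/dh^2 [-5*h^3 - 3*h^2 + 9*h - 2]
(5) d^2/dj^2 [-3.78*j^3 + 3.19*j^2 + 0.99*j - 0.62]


(1) = -6*n
(2) = -14*m - 3
(3) = (-0.2385*sin(g)^2 + 2.034*sin(g) + 0.4042)*cos(g)/(0.2025*sin(g)^4 - 0.468*sin(g)^3 + 2.9524*sin(g)^2 - 3.0992*sin(g) + 8.8804)
(4) = -30*h - 6
(5) = 6.38 - 22.68*j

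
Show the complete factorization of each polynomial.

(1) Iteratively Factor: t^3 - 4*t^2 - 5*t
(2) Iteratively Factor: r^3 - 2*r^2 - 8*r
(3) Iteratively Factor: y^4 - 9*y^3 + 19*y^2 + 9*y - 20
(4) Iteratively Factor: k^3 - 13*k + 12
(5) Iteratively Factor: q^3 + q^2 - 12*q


(1) = (t - 5)*(t^2 + t) = (t - 5)*(t + 1)*(t)
(2) = (r + 2)*(r^2 - 4*r) = r*(r + 2)*(r - 4)
(3) = (y - 1)*(y^3 - 8*y^2 + 11*y + 20) = (y - 5)*(y - 1)*(y^2 - 3*y - 4) = (y - 5)*(y - 1)*(y + 1)*(y - 4)
(4) = (k + 4)*(k^2 - 4*k + 3) = (k - 1)*(k + 4)*(k - 3)
(5) = (q)*(q^2 + q - 12) = q*(q + 4)*(q - 3)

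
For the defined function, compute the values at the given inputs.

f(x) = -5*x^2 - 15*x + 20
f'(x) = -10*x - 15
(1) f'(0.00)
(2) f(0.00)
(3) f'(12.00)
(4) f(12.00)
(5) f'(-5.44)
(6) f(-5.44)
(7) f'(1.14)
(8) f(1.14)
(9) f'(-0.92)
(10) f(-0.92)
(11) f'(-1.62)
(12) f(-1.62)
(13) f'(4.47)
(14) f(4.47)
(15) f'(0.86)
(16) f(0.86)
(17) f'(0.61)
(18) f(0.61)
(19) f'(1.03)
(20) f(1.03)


(1) = -15.00
(2) = 20.00
(3) = -135.00
(4) = -880.00
(5) = 39.40
(6) = -46.37
(7) = -26.40
(8) = -3.60
(9) = -5.80
(10) = 29.57
(11) = 1.20
(12) = 31.18
(13) = -59.70
(14) = -146.95
(15) = -23.60
(16) = 3.40
(17) = -21.10
(18) = 8.99
(19) = -25.30
(20) = -0.75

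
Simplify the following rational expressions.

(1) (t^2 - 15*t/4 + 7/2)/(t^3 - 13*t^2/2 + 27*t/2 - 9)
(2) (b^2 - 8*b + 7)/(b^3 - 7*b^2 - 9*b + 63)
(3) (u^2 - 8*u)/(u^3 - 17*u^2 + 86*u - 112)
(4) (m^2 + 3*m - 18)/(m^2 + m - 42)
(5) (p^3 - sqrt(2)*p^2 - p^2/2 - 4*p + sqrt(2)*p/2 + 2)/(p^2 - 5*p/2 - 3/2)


(1) = (4*t - 7)/(4*t^2 - 18*t + 18)
(2) = (b - 1)/(b^2 - 9)
(3) = u/(u^2 - 9*u + 14)
(4) = (m^2 + 3*m - 18)/(m^2 + m - 42)
(5) = (4*p^3 + p^2*(-4*sqrt(2) - 2) + p*(-16 + 2*sqrt(2)) + 8)/(4*p^2 - 10*p - 6)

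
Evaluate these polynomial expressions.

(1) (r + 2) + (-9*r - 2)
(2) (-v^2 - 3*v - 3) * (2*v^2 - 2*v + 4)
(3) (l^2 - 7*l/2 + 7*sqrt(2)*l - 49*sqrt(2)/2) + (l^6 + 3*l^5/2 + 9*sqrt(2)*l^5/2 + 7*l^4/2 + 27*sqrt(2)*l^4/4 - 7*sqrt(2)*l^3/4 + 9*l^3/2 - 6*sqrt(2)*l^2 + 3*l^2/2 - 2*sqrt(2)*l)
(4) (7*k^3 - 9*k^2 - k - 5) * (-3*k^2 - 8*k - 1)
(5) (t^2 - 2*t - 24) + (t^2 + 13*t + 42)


(1) = -8*r
(2) = -2*v^4 - 4*v^3 - 4*v^2 - 6*v - 12
(3) = l^6 + 3*l^5/2 + 9*sqrt(2)*l^5/2 + 7*l^4/2 + 27*sqrt(2)*l^4/4 - 7*sqrt(2)*l^3/4 + 9*l^3/2 - 6*sqrt(2)*l^2 + 5*l^2/2 - 7*l/2 + 5*sqrt(2)*l - 49*sqrt(2)/2
(4) = -21*k^5 - 29*k^4 + 68*k^3 + 32*k^2 + 41*k + 5
(5) = 2*t^2 + 11*t + 18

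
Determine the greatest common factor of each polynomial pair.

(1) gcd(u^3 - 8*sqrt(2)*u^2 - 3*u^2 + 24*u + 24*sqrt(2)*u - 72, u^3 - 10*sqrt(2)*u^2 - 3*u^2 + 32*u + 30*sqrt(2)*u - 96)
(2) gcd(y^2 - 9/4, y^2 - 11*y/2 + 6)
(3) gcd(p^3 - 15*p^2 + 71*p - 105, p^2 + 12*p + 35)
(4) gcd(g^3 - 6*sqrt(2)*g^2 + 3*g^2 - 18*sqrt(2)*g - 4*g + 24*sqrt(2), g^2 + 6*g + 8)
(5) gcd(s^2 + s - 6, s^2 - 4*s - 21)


(1) = u^2 + u*(-3 - 2*sqrt(2)) + 6*sqrt(2)
(2) = gcd((y - 3/2)*(y + 3/2), (y - 4)*(y - 3/2)) = y - 3/2
(3) = 1
(4) = g + 4
(5) = gcd((s - 2)*(s + 3), (s - 7)*(s + 3)) = s + 3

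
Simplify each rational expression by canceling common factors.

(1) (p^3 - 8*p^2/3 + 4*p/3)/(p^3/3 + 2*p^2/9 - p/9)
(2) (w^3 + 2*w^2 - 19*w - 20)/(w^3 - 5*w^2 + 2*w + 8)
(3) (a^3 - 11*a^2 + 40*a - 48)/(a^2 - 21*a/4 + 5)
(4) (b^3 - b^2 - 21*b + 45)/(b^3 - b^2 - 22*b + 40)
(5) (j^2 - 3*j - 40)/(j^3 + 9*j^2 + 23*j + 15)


(1) = (9*p^2 - 24*p + 12)/(3*p^2 + 2*p - 1)
(2) = (w + 5)/(w - 2)
(3) = (4*a^2 - 28*a + 48)/(4*a - 5)
(4) = (b^2 - 6*b + 9)/(b^2 - 6*b + 8)
(5) = (j - 8)/(j^2 + 4*j + 3)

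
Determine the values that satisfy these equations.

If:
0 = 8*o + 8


Then:
o = -1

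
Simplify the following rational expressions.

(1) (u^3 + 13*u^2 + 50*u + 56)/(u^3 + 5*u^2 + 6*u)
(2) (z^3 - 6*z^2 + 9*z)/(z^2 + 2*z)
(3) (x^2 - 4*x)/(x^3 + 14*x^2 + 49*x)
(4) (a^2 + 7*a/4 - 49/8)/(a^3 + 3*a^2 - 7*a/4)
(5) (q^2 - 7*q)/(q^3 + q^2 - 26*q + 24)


(1) = (u^2 + 11*u + 28)/(u^2 + 3*u)
(2) = (z^2 - 6*z + 9)/(z + 2)
(3) = (x - 4)/(x^2 + 14*x + 49)
(4) = (4*a - 7)/(4*a^2 - 2*a)
(5) = (q^2 - 7*q)/(q^3 + q^2 - 26*q + 24)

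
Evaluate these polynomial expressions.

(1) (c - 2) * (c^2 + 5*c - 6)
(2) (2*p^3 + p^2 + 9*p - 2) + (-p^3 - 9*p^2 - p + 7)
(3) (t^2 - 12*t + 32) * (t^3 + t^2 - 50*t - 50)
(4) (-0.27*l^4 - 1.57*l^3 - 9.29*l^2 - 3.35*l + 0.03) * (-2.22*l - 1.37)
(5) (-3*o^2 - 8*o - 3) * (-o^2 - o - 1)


(1) = c^3 + 3*c^2 - 16*c + 12
(2) = p^3 - 8*p^2 + 8*p + 5
(3) = t^5 - 11*t^4 - 30*t^3 + 582*t^2 - 1000*t - 1600
(4) = 0.5994*l^5 + 3.8553*l^4 + 22.7747*l^3 + 20.1643*l^2 + 4.5229*l - 0.0411
(5) = 3*o^4 + 11*o^3 + 14*o^2 + 11*o + 3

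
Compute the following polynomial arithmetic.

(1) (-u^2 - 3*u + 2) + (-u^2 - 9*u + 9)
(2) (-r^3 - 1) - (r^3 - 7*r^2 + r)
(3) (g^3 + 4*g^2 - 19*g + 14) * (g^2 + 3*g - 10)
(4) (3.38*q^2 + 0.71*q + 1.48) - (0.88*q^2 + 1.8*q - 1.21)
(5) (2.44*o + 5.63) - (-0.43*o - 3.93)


(1) = -2*u^2 - 12*u + 11
(2) = -2*r^3 + 7*r^2 - r - 1
(3) = g^5 + 7*g^4 - 17*g^3 - 83*g^2 + 232*g - 140
(4) = 2.5*q^2 - 1.09*q + 2.69
(5) = 2.87*o + 9.56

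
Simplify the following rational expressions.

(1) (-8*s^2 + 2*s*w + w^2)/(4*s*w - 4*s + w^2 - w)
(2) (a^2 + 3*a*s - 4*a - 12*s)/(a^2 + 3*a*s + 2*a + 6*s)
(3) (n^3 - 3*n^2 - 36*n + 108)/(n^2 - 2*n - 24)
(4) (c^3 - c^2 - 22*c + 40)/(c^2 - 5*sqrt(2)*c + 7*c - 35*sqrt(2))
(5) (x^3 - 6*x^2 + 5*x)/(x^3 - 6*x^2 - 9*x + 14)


(1) = (-2*s + w)/(w - 1)
(2) = (a - 4)/(a + 2)
(3) = (n^2 + 3*n - 18)/(n + 4)
(4) = (c^3 - c^2 - 22*c + 40)/(c^2 + c*(7 - 5*sqrt(2)) - 35*sqrt(2))
(5) = (x^2 - 5*x)/(x^2 - 5*x - 14)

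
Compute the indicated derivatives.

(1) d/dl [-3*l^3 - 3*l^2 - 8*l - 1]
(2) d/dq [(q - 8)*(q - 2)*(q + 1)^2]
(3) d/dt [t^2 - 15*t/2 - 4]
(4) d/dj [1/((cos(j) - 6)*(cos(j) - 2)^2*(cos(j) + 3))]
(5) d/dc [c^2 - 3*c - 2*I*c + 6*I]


(1) = -9*l^2 - 6*l - 8
(2) = 4*q^3 - 24*q^2 - 6*q + 22
(3) = 2*t - 15/2
(4) = (-13*cos(j) + 2*cos(2*j) - 28)*sin(j)/((cos(j) - 6)^2*(cos(j) - 2)^3*(cos(j) + 3)^2)
(5) = 2*c - 3 - 2*I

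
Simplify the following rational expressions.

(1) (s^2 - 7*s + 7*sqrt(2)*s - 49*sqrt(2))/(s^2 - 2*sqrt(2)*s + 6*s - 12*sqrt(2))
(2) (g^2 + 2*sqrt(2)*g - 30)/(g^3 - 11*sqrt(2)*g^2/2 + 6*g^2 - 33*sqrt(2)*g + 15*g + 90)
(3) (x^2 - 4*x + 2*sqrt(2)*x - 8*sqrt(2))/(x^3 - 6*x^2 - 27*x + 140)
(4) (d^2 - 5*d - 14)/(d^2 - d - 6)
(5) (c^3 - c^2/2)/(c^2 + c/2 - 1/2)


(1) = (s^2 + s*(-7 + 7*sqrt(2)) - 49*sqrt(2))/(s^2 + s*(6 - 2*sqrt(2)) - 12*sqrt(2))
(2) = (2*g + 10*sqrt(2))/(2*g^2 + g*(12 - 5*sqrt(2)) - 30*sqrt(2))
(3) = (x + 2*sqrt(2))/(x^2 - 2*x - 35)
(4) = (d - 7)/(d - 3)
(5) = c^2/(c + 1)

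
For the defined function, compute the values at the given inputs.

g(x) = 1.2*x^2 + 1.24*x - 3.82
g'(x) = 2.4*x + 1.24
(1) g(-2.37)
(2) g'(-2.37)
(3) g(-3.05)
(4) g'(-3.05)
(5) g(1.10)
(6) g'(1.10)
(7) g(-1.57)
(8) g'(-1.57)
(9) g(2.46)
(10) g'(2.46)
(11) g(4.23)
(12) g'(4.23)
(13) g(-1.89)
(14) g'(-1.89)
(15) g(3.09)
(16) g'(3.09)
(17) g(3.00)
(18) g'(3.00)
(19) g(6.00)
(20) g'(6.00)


(1) = -0.02
(2) = -4.45
(3) = 3.56
(4) = -6.08
(5) = -1.00
(6) = 3.88
(7) = -2.81
(8) = -2.53
(9) = 6.49
(10) = 7.14
(11) = 22.90
(12) = 11.39
(13) = -1.88
(14) = -3.30
(15) = 11.47
(16) = 8.66
(17) = 10.70
(18) = 8.44
(19) = 46.82
(20) = 15.64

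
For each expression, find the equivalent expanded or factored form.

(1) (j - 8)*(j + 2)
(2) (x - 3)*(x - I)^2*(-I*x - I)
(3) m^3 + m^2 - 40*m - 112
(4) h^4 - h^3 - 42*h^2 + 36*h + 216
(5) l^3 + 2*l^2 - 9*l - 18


(1) = j^2 - 6*j - 16
(2) = -I*x^4 - 2*x^3 + 2*I*x^3 + 4*x^2 + 4*I*x^2 + 6*x - 2*I*x - 3*I
(3) = (m - 7)*(m + 4)^2
(4) = (h - 6)*(h - 3)*(h + 2)*(h + 6)
(5) = (l - 3)*(l + 2)*(l + 3)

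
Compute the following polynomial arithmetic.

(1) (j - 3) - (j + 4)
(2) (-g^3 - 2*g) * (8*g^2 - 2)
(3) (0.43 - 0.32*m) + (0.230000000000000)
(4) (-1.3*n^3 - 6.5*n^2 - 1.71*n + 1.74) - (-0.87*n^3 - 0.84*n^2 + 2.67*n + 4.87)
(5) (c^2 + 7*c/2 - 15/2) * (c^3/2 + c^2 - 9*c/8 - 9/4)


(1) = -7
(2) = -8*g^5 - 14*g^3 + 4*g
(3) = 0.66 - 0.32*m
(4) = -0.43*n^3 - 5.66*n^2 - 4.38*n - 3.13
(5) = c^5/2 + 11*c^4/4 - 11*c^3/8 - 219*c^2/16 + 9*c/16 + 135/8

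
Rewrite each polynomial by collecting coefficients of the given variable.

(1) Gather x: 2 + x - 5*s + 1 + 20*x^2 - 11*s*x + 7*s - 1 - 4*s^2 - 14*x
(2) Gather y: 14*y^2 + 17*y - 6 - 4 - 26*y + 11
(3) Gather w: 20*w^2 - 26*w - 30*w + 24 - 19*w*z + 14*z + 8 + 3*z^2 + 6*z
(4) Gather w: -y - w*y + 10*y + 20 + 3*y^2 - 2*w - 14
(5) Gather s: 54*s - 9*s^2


(1) = -4*s^2 + 2*s + 20*x^2 + x*(-11*s - 13) + 2
(2) = 14*y^2 - 9*y + 1
(3) = 20*w^2 + w*(-19*z - 56) + 3*z^2 + 20*z + 32
(4) = w*(-y - 2) + 3*y^2 + 9*y + 6
(5) = -9*s^2 + 54*s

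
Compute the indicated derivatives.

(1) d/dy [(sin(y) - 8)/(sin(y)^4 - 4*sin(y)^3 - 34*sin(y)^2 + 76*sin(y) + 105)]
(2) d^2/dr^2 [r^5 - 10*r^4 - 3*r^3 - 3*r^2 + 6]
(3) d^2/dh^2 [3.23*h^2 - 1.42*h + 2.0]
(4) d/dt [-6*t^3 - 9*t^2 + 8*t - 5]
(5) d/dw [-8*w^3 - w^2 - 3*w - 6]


(1) = (-3*sin(y)^4 + 40*sin(y)^3 - 62*sin(y)^2 - 544*sin(y) + 713)*cos(y)/(sin(y)^4 - 4*sin(y)^3 - 34*sin(y)^2 + 76*sin(y) + 105)^2
(2) = 20*r^3 - 120*r^2 - 18*r - 6
(3) = 6.46000000000000
(4) = -18*t^2 - 18*t + 8
(5) = -24*w^2 - 2*w - 3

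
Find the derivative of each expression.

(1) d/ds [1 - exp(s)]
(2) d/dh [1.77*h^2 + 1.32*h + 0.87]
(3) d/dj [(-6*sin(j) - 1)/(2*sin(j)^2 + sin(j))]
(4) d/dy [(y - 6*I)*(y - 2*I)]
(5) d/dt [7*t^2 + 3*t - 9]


(1) = -exp(s)
(2) = 3.54*h + 1.32
(3) = (12*cos(j) + 4/tan(j) + cos(j)/sin(j)^2)/(2*sin(j) + 1)^2
(4) = 2*y - 8*I
(5) = 14*t + 3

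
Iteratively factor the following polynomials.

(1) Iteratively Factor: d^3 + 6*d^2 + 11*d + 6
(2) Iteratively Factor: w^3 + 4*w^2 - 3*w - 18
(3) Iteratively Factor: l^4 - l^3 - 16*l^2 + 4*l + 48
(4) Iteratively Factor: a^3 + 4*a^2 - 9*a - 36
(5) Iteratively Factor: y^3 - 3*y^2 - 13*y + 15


(1) = (d + 2)*(d^2 + 4*d + 3) = (d + 1)*(d + 2)*(d + 3)
(2) = (w + 3)*(w^2 + w - 6) = (w - 2)*(w + 3)*(w + 3)
(3) = (l + 2)*(l^3 - 3*l^2 - 10*l + 24) = (l + 2)*(l + 3)*(l^2 - 6*l + 8) = (l - 4)*(l + 2)*(l + 3)*(l - 2)
(4) = (a - 3)*(a^2 + 7*a + 12) = (a - 3)*(a + 3)*(a + 4)
(5) = (y - 1)*(y^2 - 2*y - 15) = (y - 5)*(y - 1)*(y + 3)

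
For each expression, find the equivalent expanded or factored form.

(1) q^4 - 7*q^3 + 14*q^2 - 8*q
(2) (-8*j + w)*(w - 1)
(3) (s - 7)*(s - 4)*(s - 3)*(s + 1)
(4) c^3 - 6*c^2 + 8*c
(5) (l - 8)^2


(1) = q*(q - 4)*(q - 2)*(q - 1)
(2) = -8*j*w + 8*j + w^2 - w
(3) = s^4 - 13*s^3 + 47*s^2 - 23*s - 84
(4) = c*(c - 4)*(c - 2)
(5) = l^2 - 16*l + 64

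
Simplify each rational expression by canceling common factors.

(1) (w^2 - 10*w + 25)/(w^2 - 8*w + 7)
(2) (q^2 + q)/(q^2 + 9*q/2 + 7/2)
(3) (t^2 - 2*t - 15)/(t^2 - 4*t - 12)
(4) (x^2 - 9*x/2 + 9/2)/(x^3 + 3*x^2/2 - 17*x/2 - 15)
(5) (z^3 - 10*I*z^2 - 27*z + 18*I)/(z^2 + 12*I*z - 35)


(1) = (w^2 - 10*w + 25)/(w^2 - 8*w + 7)
(2) = 2*q/(2*q + 7)
(3) = (t^2 - 2*t - 15)/(t^2 - 4*t - 12)
(4) = (2*x - 3)/(2*x^2 + 9*x + 10)
(5) = (z^3 - 10*I*z^2 - 27*z + 18*I)/(z^2 + 12*I*z - 35)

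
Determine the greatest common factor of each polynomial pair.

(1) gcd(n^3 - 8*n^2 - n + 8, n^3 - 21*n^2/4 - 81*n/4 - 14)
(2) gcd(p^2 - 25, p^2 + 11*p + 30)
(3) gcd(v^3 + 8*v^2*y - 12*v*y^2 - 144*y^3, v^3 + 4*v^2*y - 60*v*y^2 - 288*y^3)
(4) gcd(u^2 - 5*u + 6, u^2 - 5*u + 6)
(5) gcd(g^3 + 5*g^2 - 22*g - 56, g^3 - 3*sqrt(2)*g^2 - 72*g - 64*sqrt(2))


(1) = gcd((n - 8)*(n - 1)*(n + 1), (n - 8)*(n + 1)*(n + 7/4)) = n^2 - 7*n - 8
(2) = p + 5
(3) = gcd((v - 4*y)*(v + 6*y)^2, (v - 8*y)*(v + 6*y)^2) = v^2 + 12*v*y + 36*y^2
(4) = u^2 - 5*u + 6
(5) = 1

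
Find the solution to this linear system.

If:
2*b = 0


Then:
b = 0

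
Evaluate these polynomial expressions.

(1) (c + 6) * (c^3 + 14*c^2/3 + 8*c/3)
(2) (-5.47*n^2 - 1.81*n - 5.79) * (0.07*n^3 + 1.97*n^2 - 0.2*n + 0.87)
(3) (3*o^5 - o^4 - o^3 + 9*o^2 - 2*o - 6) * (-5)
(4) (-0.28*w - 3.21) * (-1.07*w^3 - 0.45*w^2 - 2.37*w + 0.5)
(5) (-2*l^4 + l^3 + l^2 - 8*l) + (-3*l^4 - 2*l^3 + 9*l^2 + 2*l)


(1) = c^4 + 32*c^3/3 + 92*c^2/3 + 16*c
(2) = -0.3829*n^5 - 10.9026*n^4 - 2.877*n^3 - 15.8032*n^2 - 0.4167*n - 5.0373
(3) = -15*o^5 + 5*o^4 + 5*o^3 - 45*o^2 + 10*o + 30
(4) = 0.2996*w^4 + 3.5607*w^3 + 2.1081*w^2 + 7.4677*w - 1.605
(5) = -5*l^4 - l^3 + 10*l^2 - 6*l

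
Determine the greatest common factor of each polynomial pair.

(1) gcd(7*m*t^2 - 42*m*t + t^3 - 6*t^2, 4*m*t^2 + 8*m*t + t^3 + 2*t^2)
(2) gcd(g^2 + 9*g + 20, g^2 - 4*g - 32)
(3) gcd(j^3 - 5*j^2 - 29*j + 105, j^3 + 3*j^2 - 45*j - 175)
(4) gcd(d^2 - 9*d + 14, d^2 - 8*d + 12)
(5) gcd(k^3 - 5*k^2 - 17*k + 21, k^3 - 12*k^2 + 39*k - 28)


(1) = t
(2) = g + 4
(3) = gcd((j - 7)*(j - 3)*(j + 5), (j - 7)*(j + 5)^2) = j^2 - 2*j - 35
(4) = gcd((d - 7)*(d - 2), (d - 6)*(d - 2)) = d - 2
(5) = k^2 - 8*k + 7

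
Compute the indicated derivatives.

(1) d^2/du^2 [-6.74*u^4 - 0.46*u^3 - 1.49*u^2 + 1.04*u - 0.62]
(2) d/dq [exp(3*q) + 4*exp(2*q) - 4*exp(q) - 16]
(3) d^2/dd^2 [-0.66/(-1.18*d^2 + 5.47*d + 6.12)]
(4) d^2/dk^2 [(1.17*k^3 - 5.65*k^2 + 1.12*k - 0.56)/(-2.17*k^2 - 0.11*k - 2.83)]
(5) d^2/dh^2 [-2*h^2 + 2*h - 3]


(1) = -80.88*u^2 - 2.76*u - 2.98
(2) = (3*exp(2*q) + 8*exp(q) - 4)*exp(q)
(3) = (1.837968*d^2 - 8.520072*d - 0.66*(2.36*d - 5.47)*(4.72*d - 10.94) - 9.532512)/(-1.18*d^2 + 5.47*d + 6.12)^3
(4) = (1.096614*k^3 - 194.546712*k^2 - 14.152254*k + 84.333402)/(10.218313*k^6 + 1.553937*k^5 + 40.057332*k^4 + 4.054457*k^3 + 52.240668*k^2 + 2.642937*k + 22.665187)
(5) = -4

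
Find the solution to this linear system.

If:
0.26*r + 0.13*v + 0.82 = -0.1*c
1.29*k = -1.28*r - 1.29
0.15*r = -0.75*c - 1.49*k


Then:
c = -0.526768656010593*v - 2.14103849427788
k = 0.295091270216589*v + 1.31230492764589
r = -0.297396670765157*v - 2.33036980989312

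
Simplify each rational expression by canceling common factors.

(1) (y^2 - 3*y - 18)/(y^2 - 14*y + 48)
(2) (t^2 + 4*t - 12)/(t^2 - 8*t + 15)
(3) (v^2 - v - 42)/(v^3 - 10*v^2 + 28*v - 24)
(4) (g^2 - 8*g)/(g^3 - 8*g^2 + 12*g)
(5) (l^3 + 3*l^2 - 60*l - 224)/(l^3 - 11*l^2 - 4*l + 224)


(1) = (y + 3)/(y - 8)
(2) = (t^2 + 4*t - 12)/(t^2 - 8*t + 15)
(3) = (v^2 - v - 42)/(v^3 - 10*v^2 + 28*v - 24)
(4) = (g - 8)/(g^2 - 8*g + 12)
(5) = (l + 7)/(l - 7)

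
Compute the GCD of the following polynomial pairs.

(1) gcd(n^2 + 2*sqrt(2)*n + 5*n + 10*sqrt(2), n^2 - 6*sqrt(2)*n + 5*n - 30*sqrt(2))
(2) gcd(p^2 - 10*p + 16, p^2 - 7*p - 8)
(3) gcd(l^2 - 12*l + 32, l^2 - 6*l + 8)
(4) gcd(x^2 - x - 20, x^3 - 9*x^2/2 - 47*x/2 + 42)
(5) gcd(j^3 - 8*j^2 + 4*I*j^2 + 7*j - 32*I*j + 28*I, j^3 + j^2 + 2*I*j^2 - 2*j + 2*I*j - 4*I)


(1) = gcd((n + 5)*(n + 2*sqrt(2)), (n + 5)*(n - 6*sqrt(2))) = n + 5
(2) = p - 8
(3) = gcd((l - 8)*(l - 4), (l - 4)*(l - 2)) = l - 4
(4) = x + 4
(5) = gcd((j - 7)*(j - 1)*(j + 4*I), (j - 1)*(j + 2)*(j + 2*I)) = j - 1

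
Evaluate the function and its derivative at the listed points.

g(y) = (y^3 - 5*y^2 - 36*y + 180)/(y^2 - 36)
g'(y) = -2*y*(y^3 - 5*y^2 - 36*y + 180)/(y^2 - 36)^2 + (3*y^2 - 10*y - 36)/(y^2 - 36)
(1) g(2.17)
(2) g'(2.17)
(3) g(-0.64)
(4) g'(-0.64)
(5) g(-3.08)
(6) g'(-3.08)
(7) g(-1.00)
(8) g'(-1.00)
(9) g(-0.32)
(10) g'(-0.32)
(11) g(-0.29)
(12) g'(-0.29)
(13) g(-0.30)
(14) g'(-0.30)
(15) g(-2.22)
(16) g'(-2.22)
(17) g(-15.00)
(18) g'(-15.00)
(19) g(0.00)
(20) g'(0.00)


(1) = -2.83
(2) = 1.00
(3) = -5.64
(4) = 1.00
(5) = -8.08
(6) = 1.00
(7) = -6.00
(8) = 1.00
(9) = -5.32
(10) = 1.00
(11) = -5.29
(12) = 1.00
(13) = -5.30
(14) = 1.00
(15) = -7.22
(16) = 1.00
(17) = -20.00
(18) = 1.00
(19) = -5.00
(20) = 1.00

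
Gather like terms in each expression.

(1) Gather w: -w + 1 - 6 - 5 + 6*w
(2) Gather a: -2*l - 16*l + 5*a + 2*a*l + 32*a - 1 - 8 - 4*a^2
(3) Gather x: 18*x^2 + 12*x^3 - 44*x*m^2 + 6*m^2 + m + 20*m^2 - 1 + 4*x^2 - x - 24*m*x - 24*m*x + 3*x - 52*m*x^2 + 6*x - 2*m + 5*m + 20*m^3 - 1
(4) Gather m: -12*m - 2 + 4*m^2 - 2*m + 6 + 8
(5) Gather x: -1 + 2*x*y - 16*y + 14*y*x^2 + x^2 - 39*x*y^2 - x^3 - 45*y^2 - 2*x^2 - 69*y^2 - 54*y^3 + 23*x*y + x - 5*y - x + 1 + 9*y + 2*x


(1) = 5*w - 10
(2) = -4*a^2 + a*(2*l + 37) - 18*l - 9
(3) = 20*m^3 + 26*m^2 + 4*m + 12*x^3 + x^2*(22 - 52*m) + x*(-44*m^2 - 48*m + 8) - 2
(4) = 4*m^2 - 14*m + 12
(5) = -x^3 + x^2*(14*y - 1) + x*(-39*y^2 + 25*y + 2) - 54*y^3 - 114*y^2 - 12*y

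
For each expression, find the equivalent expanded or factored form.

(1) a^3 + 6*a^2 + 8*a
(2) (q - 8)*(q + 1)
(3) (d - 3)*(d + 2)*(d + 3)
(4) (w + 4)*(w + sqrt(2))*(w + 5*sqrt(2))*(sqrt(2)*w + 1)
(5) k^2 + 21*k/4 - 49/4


(1) = a*(a + 2)*(a + 4)
(2) = q^2 - 7*q - 8
(3) = d^3 + 2*d^2 - 9*d - 18
(4) = sqrt(2)*w^4 + 4*sqrt(2)*w^3 + 13*w^3 + 16*sqrt(2)*w^2 + 52*w^2 + 10*w + 64*sqrt(2)*w + 40
(5) = (k - 7/4)*(k + 7)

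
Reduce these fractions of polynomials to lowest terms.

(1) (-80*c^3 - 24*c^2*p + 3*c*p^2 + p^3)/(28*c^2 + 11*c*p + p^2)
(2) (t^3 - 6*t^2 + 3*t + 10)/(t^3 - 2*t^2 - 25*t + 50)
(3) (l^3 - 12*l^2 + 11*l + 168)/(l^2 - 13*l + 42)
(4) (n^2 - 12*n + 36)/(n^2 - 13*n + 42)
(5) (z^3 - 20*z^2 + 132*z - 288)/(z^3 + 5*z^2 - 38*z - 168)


(1) = (-20*c^2 - c*p + p^2)/(7*c + p)
(2) = (t + 1)/(t + 5)
(3) = (l^2 - 5*l - 24)/(l - 6)
(4) = (n - 6)/(n - 7)
(5) = (z^2 - 14*z + 48)/(z^2 + 11*z + 28)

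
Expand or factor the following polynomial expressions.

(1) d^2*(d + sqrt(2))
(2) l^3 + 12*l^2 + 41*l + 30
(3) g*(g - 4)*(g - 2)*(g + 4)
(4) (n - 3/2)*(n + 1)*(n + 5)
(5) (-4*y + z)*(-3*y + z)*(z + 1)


(1) = d^3 + sqrt(2)*d^2
(2) = (l + 1)*(l + 5)*(l + 6)
(3) = g^4 - 2*g^3 - 16*g^2 + 32*g
(4) = n^3 + 9*n^2/2 - 4*n - 15/2
(5) = 12*y^2*z + 12*y^2 - 7*y*z^2 - 7*y*z + z^3 + z^2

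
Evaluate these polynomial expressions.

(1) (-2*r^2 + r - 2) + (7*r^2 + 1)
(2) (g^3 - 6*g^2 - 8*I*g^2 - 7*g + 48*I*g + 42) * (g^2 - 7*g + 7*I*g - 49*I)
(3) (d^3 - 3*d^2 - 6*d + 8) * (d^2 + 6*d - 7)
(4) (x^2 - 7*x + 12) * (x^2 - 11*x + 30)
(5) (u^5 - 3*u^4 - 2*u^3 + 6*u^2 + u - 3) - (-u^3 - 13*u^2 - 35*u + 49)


(1) = 5*r^2 + r - 1
(2) = g^5 - 13*g^4 - I*g^4 + 91*g^3 + 13*I*g^3 - 637*g^2 - 91*I*g^2 + 2058*g + 637*I*g - 2058*I
(3) = d^5 + 3*d^4 - 31*d^3 - 7*d^2 + 90*d - 56
(4) = x^4 - 18*x^3 + 119*x^2 - 342*x + 360
(5) = u^5 - 3*u^4 - u^3 + 19*u^2 + 36*u - 52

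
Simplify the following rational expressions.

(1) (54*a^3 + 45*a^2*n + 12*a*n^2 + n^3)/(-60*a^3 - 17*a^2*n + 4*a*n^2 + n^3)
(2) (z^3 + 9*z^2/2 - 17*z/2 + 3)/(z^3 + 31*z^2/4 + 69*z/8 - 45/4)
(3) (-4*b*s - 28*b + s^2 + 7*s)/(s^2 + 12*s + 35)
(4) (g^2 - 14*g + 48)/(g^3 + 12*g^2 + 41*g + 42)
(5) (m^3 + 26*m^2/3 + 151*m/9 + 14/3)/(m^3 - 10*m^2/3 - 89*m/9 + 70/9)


(1) = (-18*a^2 - 9*a*n - n^2)/(20*a^2 - a*n - n^2)
(2) = (8*z^2 - 12*z + 4)/(8*z^2 + 14*z - 15)
(3) = (-4*b + s)/(s + 5)
(4) = (g^2 - 14*g + 48)/(g^3 + 12*g^2 + 41*g + 42)
(5) = (3*m^2 + 19*m + 6)/(3*m^2 - 17*m + 10)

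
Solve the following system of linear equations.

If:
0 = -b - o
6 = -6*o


Then:
b = 1
o = -1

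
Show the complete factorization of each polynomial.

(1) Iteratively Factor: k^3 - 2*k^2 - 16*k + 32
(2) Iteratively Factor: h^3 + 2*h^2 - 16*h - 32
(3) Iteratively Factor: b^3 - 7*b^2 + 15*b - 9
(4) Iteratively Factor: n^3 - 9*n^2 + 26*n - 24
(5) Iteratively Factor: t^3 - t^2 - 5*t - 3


(1) = (k + 4)*(k^2 - 6*k + 8) = (k - 4)*(k + 4)*(k - 2)
(2) = (h - 4)*(h^2 + 6*h + 8) = (h - 4)*(h + 2)*(h + 4)
(3) = (b - 3)*(b^2 - 4*b + 3) = (b - 3)^2*(b - 1)
(4) = (n - 4)*(n^2 - 5*n + 6) = (n - 4)*(n - 3)*(n - 2)
(5) = (t + 1)*(t^2 - 2*t - 3) = (t + 1)^2*(t - 3)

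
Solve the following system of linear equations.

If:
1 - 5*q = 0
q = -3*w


Then:
q = 1/5
w = -1/15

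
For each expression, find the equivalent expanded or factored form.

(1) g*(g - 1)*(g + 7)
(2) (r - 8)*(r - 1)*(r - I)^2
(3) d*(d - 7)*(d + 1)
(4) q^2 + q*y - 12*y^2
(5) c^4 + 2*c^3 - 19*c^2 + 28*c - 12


(1) = g^3 + 6*g^2 - 7*g
(2) = r^4 - 9*r^3 - 2*I*r^3 + 7*r^2 + 18*I*r^2 + 9*r - 16*I*r - 8
(3) = d^3 - 6*d^2 - 7*d
(4) = (q - 3*y)*(q + 4*y)
(5) = (c - 2)*(c - 1)^2*(c + 6)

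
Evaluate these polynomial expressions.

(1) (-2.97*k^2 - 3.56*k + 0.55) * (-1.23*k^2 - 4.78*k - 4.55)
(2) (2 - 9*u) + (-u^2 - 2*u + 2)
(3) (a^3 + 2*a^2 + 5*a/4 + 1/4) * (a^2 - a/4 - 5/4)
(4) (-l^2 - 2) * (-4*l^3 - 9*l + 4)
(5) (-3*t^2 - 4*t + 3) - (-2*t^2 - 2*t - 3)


(1) = 3.6531*k^4 + 18.5754*k^3 + 29.8538*k^2 + 13.569*k - 2.5025
(2) = -u^2 - 11*u + 4
(3) = a^5 + 7*a^4/4 - a^3/2 - 41*a^2/16 - 13*a/8 - 5/16
(4) = 4*l^5 + 17*l^3 - 4*l^2 + 18*l - 8
(5) = -t^2 - 2*t + 6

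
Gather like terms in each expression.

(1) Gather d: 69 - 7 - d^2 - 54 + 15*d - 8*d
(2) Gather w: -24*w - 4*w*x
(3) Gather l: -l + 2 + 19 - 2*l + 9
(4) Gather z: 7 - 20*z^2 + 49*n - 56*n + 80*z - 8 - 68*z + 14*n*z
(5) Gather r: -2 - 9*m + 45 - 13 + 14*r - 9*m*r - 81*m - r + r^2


(1) = -d^2 + 7*d + 8
(2) = w*(-4*x - 24)
(3) = 30 - 3*l
(4) = -7*n - 20*z^2 + z*(14*n + 12) - 1
(5) = -90*m + r^2 + r*(13 - 9*m) + 30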